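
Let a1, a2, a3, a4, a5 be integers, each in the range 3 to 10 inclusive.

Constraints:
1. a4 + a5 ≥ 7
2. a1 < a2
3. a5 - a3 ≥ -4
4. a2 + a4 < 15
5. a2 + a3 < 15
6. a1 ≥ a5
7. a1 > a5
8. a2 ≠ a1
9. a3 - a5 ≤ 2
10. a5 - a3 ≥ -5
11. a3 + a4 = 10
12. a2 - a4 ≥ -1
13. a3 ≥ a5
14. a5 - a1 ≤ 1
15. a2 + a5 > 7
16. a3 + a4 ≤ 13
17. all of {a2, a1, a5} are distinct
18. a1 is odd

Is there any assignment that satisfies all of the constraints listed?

Satisfiable

The assignment a1 = 5, a2 = 7, a3 = 5, a4 = 5, a5 = 3 works:
  constraint 1 holds since a4 + a5 = 8.
  constraint 3 holds since a5 - a3 = -2.
The rest check out directly.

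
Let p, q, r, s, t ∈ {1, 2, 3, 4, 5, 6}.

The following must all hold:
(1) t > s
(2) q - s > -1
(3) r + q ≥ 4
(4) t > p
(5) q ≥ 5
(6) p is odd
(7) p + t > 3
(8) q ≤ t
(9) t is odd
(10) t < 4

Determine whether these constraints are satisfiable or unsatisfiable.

Unsatisfiable

From constraints 5 and 8: t ≥ q and q ≥ 5, so t ≥ 5. From constraint 10: t ≤ 3. But 3 < 5, so no value of t works.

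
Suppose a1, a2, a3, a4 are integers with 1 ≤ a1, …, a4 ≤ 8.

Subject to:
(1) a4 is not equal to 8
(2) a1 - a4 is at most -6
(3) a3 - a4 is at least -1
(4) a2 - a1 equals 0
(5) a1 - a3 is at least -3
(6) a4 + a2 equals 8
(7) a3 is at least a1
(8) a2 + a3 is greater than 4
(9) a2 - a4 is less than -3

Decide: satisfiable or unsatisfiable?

Unsatisfiable

Constraints 2, 3, and 5 give a3 − a4 ≥ -1, a4 − a1 ≥ 6, a1 − a3 ≥ -3.
Adding all 3 inequalities: the left sides telescope to 0, and the right sides sum to (-1) + 6 + (-3) = 2. So 0 ≥ 2, which is false.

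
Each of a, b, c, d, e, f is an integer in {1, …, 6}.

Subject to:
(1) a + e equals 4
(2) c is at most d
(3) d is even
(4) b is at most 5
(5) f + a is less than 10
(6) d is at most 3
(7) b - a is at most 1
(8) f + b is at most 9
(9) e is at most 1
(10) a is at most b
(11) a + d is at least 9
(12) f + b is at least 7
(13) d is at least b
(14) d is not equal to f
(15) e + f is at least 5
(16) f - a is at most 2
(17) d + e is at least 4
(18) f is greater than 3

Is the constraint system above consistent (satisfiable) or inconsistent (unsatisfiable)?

Unsatisfiable

From constraints 4 and 10: a ≤ b ≤ 5. From constraint 6: d ≤ 3. Hence a + d ≤ 8. But constraint 11 requires a + d ≥ 9, and 9 > 8. Contradiction.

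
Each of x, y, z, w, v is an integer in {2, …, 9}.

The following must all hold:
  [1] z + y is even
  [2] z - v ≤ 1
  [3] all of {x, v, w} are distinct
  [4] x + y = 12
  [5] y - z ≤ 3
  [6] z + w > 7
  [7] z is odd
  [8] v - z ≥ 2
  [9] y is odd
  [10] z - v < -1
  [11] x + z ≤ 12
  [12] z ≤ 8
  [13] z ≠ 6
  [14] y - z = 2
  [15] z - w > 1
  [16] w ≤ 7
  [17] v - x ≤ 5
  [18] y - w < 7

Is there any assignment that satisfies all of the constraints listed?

Try x = 5, y = 7, z = 5, w = 3, v = 7.
Check constraint 2: z - v = -2; constraint 4: x + y = 12; constraint 5: y - z = 2. The remaining constraints are straightforward to verify.

Satisfiable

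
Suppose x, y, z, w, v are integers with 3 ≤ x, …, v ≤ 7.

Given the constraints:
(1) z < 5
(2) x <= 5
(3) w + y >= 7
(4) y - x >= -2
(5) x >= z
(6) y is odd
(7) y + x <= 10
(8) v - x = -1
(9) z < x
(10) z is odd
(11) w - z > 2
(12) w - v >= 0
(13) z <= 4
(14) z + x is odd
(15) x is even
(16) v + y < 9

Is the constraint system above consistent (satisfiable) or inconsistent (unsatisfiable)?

Satisfiable

The assignment x = 4, y = 3, z = 3, w = 6, v = 3 works:
  constraint 3 holds since w + y = 9.
  constraint 4 holds since y - x = -1.
The rest check out directly.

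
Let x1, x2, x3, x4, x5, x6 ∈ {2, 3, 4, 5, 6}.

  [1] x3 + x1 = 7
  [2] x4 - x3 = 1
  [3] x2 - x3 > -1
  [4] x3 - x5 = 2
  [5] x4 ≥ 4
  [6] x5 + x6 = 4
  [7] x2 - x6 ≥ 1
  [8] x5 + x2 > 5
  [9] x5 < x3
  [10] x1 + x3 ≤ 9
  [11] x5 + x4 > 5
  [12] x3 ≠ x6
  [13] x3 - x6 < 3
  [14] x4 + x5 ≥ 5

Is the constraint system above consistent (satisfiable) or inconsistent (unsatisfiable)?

The assignment x1 = 3, x2 = 5, x3 = 4, x4 = 5, x5 = 2, x6 = 2 works:
  constraint 1 holds since x3 + x1 = 7.
  constraint 2 holds since x4 - x3 = 1.
The rest check out directly.

Satisfiable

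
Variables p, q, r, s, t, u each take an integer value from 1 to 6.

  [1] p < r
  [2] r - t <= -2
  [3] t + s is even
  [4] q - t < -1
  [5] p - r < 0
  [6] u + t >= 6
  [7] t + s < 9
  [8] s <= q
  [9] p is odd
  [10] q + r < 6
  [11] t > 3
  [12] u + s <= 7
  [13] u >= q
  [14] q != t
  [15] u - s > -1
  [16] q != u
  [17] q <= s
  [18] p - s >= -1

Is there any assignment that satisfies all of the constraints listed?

Setting (p, q, r, s, t, u) = (1, 1, 2, 1, 5, 3) satisfies everything: constraint 2: r - t = -3; constraint 4: q - t = -4, and the others follow.

Satisfiable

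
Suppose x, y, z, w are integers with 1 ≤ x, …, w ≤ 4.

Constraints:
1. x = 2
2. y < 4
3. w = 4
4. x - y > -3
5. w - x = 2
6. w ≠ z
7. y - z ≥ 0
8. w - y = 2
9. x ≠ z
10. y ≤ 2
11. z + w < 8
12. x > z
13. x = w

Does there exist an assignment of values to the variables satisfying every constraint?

Constraint 1 fixes x = 2 and constraint 3 fixes w = 4, but constraint 13 requires x = w. Since 2 ≠ 4, contradiction.

Unsatisfiable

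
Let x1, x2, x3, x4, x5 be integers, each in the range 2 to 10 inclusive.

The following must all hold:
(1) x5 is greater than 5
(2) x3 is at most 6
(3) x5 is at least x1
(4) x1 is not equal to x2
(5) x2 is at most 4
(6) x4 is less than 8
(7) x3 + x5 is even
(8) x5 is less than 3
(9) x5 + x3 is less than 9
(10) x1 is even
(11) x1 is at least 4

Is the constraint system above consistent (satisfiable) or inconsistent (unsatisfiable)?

From constraints 3 and 11: x5 ≥ x1 and x1 ≥ 4, so x5 ≥ 4. From constraint 8: x5 ≤ 2. But 2 < 4, so no value of x5 works.

Unsatisfiable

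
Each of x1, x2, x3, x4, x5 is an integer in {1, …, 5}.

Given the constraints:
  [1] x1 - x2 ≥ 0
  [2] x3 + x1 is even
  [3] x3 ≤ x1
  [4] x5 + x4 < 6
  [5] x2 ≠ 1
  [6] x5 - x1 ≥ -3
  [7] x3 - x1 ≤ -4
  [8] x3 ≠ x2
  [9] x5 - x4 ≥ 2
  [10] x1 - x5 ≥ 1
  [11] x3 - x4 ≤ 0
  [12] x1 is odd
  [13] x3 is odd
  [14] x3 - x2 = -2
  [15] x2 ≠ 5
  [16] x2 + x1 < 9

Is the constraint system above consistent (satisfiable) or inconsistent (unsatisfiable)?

Satisfiable

One satisfying assignment is x1 = 5, x2 = 3, x3 = 1, x4 = 1, x5 = 3.
For the less obvious constraints — constraint 1: x1 - x2 = 2; constraint 4: x5 + x4 = 4 — and the others hold by inspection.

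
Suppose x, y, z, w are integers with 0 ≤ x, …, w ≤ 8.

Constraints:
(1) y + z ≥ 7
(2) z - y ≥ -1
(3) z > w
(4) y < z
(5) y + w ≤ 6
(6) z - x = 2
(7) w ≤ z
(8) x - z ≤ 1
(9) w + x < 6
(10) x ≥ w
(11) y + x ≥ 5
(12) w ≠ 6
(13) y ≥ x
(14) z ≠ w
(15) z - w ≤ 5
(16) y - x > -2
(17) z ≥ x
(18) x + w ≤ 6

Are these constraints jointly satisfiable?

Take x = 3, y = 4, z = 5, w = 1. Then constraint 1: y + z = 9; constraint 2: z - y = 1, and every other listed constraint is also met.

Satisfiable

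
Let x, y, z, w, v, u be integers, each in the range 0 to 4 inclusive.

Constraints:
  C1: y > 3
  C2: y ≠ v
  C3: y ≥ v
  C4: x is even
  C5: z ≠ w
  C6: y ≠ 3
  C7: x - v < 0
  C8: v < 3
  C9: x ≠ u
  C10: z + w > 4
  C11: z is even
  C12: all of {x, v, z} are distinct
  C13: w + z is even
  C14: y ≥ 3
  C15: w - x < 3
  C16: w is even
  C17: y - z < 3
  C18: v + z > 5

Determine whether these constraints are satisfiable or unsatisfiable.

Satisfiable

Setting (x, y, z, w, v, u) = (0, 4, 4, 2, 2, 2) satisfies everything: constraint 7: x - v = -2; constraint 10: z + w = 6, and the others follow.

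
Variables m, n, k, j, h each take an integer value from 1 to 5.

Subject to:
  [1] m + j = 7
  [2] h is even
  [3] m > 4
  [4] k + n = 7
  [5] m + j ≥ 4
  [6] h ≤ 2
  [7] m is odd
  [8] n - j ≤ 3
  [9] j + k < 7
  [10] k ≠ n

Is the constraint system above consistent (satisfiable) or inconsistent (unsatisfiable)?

Setting (m, n, k, j, h) = (5, 3, 4, 2, 2) satisfies everything: constraint 1: m + j = 7; constraint 4: k + n = 7, and the others follow.

Satisfiable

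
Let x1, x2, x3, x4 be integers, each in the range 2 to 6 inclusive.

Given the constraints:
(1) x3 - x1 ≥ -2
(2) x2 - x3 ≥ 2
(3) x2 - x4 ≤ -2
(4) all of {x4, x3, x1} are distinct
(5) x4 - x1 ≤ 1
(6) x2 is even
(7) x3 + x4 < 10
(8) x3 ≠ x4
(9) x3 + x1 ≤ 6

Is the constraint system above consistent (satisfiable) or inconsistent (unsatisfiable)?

Unsatisfiable

Constraints 1, 2, 3, and 5 give x1 − x4 ≥ -1, x4 − x2 ≥ 2, x2 − x3 ≥ 2, x3 − x1 ≥ -2.
Adding all 4 inequalities: the left sides telescope to 0, and the right sides sum to (-1) + 2 + 2 + (-2) = 1. So 0 ≥ 1, which is false.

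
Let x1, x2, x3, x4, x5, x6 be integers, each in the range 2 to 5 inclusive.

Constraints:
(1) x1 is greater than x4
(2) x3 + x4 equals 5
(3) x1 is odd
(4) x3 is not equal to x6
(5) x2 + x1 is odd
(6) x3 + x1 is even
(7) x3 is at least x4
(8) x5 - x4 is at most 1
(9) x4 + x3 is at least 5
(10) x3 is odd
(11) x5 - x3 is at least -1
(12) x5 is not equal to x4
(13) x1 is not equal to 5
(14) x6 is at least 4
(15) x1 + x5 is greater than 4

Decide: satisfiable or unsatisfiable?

Try x1 = 3, x2 = 2, x3 = 3, x4 = 2, x5 = 3, x6 = 4.
Check constraint 2: x3 + x4 = 5; constraint 8: x5 - x4 = 1; constraint 9: x4 + x3 = 5. The remaining constraints are straightforward to verify.

Satisfiable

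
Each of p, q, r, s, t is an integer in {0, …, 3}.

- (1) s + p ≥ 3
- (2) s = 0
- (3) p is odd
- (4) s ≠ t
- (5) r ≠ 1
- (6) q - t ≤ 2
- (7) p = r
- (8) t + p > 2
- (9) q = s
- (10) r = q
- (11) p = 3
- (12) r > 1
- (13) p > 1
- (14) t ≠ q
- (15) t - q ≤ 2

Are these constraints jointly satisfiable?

Constraint 11 fixes p = 3 and constraint 2 fixes s = 0. Constraints 7, 9, and 10 give p = r = q = s, so p = s. But 3 ≠ 0 — contradiction.

Unsatisfiable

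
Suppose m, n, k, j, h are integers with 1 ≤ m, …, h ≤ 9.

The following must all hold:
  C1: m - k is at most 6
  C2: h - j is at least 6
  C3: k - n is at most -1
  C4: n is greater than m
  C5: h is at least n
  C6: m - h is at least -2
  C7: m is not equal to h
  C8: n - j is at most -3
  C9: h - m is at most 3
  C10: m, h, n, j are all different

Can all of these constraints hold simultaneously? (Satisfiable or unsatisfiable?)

Constraints 1, 2, 3, 8, and 9 give n − k ≥ 1, k − m ≥ -6, m − h ≥ -3, h − j ≥ 6, j − n ≥ 3.
Adding all 5 inequalities: the left sides telescope to 0, and the right sides sum to 1 + (-6) + (-3) + 6 + 3 = 1. So 0 ≥ 1, which is false.

Unsatisfiable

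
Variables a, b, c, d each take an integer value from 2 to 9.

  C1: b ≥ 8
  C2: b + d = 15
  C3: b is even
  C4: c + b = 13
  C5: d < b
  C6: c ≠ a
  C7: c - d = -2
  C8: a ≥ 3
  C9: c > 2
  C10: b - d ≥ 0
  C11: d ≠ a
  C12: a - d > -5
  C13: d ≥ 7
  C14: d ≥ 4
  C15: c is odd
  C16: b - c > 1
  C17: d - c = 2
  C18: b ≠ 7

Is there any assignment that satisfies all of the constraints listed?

Satisfiable

The assignment a = 3, b = 8, c = 5, d = 7 works:
  constraint 2 holds since b + d = 15.
  constraint 4 holds since c + b = 13.
The rest check out directly.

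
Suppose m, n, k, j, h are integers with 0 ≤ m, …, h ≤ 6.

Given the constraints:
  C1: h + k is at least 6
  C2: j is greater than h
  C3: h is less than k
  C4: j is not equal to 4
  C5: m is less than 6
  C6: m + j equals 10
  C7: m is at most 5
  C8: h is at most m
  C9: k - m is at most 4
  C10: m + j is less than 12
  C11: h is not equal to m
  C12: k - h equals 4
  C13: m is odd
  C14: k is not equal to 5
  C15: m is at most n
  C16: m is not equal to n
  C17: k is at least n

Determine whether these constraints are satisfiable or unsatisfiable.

Satisfiable

Try m = 5, n = 6, k = 6, j = 5, h = 2.
Check constraint 1: h + k = 8; constraint 6: m + j = 10; constraint 9: k - m = 1. The remaining constraints are straightforward to verify.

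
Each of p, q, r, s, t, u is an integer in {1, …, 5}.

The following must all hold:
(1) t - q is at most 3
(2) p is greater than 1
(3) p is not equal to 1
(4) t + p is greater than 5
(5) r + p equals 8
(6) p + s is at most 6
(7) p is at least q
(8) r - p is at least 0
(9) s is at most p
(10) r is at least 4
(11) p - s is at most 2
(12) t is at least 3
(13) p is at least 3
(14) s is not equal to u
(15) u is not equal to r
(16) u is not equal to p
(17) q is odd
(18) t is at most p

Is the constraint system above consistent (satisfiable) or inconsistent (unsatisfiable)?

Take p = 4, q = 1, r = 4, s = 2, t = 4, u = 1. Then constraint 1: t - q = 3; constraint 4: t + p = 8; constraint 5: r + p = 8, and every other listed constraint is also met.

Satisfiable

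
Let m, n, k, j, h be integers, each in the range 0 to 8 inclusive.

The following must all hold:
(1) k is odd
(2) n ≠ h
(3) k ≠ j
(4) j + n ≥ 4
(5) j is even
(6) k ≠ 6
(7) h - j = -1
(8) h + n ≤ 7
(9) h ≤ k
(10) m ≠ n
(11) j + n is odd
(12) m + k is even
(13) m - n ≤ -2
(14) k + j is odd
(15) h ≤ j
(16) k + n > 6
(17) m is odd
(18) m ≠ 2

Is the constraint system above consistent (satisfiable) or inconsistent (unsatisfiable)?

Satisfiable

Take m = 1, n = 3, k = 5, j = 2, h = 1. Then constraint 4: j + n = 5; constraint 7: h - j = -1, and every other listed constraint is also met.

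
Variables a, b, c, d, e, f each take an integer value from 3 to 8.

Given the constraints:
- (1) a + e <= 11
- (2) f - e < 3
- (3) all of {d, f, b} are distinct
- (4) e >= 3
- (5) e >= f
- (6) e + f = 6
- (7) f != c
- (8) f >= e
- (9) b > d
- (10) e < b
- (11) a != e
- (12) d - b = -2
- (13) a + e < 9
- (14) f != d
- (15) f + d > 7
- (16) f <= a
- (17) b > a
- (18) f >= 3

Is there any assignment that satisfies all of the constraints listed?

Satisfiable

The assignment a = 5, b = 8, c = 4, d = 6, e = 3, f = 3 works:
  constraint 1 holds since a + e = 8.
  constraint 2 holds since f - e = 0.
The rest check out directly.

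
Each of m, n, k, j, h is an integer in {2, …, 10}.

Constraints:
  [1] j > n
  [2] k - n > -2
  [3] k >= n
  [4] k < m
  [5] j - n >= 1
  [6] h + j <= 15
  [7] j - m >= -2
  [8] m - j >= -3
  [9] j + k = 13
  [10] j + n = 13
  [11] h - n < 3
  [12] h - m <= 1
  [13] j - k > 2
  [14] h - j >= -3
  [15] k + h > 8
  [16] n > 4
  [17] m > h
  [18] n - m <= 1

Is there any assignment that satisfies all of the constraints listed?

Satisfiable

Take m = 7, n = 5, k = 5, j = 8, h = 6. Then constraint 2: k - n = 0; constraint 5: j - n = 3, and every other listed constraint is also met.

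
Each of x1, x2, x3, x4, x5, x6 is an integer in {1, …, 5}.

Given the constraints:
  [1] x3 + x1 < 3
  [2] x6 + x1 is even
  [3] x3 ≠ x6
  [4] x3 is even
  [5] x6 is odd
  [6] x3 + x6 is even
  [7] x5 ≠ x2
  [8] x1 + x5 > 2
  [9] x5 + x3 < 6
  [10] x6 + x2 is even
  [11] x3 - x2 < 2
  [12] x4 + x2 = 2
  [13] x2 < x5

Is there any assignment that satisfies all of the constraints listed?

Constraint 4 makes x3 even and constraint 5 makes x6 odd, so x3 + x6 must be odd. Constraint 6 says x3 + x6 is even — contradiction.

Unsatisfiable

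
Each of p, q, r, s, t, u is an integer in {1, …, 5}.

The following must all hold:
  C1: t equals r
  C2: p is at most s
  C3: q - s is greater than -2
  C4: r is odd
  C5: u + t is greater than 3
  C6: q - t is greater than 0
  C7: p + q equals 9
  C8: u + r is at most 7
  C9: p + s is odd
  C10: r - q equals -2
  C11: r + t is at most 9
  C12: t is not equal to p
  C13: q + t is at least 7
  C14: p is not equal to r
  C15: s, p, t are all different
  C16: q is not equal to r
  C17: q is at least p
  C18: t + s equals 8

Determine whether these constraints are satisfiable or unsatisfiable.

Satisfiable

Try p = 4, q = 5, r = 3, s = 5, t = 3, u = 2.
Check constraint 3: q - s = 0; constraint 5: u + t = 5; constraint 6: q - t = 2. The remaining constraints are straightforward to verify.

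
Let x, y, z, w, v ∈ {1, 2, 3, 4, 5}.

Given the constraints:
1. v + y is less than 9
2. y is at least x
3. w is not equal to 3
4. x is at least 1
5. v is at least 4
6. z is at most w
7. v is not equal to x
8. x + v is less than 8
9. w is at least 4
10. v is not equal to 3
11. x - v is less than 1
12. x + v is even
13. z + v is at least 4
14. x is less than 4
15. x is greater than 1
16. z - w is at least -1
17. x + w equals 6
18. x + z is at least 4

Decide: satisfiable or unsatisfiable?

The assignment x = 2, y = 3, z = 3, w = 4, v = 4 works:
  constraint 1 holds since v + y = 7.
  constraint 8 holds since x + v = 6.
The rest check out directly.

Satisfiable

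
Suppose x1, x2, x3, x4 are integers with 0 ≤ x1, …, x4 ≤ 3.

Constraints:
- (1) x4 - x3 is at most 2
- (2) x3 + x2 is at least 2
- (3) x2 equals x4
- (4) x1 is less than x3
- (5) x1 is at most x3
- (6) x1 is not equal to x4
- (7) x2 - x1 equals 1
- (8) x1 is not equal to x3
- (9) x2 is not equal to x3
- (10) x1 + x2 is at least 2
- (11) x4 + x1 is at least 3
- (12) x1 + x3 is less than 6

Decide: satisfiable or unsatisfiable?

Satisfiable

One satisfying assignment is x1 = 1, x2 = 2, x3 = 3, x4 = 2.
For the less obvious constraints — constraint 1: x4 - x3 = -1; constraint 2: x3 + x2 = 5; constraint 7: x2 - x1 = 1 — and the others hold by inspection.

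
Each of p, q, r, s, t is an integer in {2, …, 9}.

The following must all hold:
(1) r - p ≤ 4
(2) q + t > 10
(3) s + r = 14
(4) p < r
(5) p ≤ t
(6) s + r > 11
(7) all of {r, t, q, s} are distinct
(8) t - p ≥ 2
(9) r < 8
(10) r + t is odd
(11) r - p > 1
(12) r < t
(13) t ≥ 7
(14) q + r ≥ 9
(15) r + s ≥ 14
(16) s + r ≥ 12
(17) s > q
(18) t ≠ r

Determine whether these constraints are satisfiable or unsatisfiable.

Setting (p, q, r, s, t) = (4, 3, 6, 8, 9) satisfies everything: constraint 1: r - p = 2; constraint 2: q + t = 12, and the others follow.

Satisfiable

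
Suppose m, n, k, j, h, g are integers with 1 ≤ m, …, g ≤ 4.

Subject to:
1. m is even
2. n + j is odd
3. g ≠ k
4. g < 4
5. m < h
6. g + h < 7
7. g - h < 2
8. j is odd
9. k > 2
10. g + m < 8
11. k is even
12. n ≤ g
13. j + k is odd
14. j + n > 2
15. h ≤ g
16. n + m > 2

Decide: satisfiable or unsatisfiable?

Satisfiable

Try m = 2, n = 2, k = 4, j = 3, h = 3, g = 3.
Check constraint 6: g + h = 6; constraint 7: g - h = 0. The remaining constraints are straightforward to verify.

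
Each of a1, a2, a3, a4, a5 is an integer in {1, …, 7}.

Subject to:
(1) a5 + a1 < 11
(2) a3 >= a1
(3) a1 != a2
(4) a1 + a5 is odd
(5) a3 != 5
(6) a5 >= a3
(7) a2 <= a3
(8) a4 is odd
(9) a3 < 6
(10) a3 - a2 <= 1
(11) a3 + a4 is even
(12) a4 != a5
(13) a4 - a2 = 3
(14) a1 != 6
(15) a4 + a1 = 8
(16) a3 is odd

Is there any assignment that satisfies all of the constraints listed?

Setting (a1, a2, a3, a4, a5) = (3, 2, 3, 5, 6) satisfies everything: constraint 1: a5 + a1 = 9; constraint 10: a3 - a2 = 1; constraint 13: a4 - a2 = 3, and the others follow.

Satisfiable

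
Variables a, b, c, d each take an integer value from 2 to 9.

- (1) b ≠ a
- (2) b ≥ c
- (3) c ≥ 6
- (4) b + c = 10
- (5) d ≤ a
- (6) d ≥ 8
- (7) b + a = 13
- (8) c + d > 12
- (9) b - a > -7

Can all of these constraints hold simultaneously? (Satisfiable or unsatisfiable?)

From constraints 2 and 3: b ≥ c ≥ 6. From constraints 5 and 6: a ≥ d ≥ 8. Hence b + a ≥ 14. But constraint 7 requires b + a = 13, and 13 < 14. Contradiction.

Unsatisfiable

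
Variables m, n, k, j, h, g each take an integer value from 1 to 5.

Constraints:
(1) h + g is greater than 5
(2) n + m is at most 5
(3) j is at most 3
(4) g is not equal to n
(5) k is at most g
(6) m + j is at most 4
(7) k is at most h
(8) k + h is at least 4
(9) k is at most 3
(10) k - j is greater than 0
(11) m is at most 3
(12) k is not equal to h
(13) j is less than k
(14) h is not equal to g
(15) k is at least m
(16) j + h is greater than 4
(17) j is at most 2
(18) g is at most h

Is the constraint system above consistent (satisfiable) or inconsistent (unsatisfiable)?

Take m = 2, n = 3, k = 2, j = 1, h = 4, g = 2. Then constraint 1: h + g = 6; constraint 2: n + m = 5; constraint 6: m + j = 3, and every other listed constraint is also met.

Satisfiable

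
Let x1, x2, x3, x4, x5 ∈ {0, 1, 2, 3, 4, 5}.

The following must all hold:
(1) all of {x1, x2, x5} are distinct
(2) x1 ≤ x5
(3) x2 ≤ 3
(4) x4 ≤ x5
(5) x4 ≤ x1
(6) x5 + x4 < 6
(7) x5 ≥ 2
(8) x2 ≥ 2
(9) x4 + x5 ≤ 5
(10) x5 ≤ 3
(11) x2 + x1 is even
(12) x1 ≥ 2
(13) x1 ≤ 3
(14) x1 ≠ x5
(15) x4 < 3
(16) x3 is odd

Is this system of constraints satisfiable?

Constraints 3, 7, 8, 10, 12, and 13 confine each of x1, x2, x5 to the 2 values {2, 3}.
Constraint 1 requires all 3 of them to be distinct, but only 2 values are available — impossible by the pigeonhole principle.

Unsatisfiable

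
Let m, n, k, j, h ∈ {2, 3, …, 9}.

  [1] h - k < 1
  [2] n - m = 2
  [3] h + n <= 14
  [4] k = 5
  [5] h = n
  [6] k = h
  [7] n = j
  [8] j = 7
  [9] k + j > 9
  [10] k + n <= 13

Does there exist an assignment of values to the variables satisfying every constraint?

Constraint 4 fixes k = 5 and constraint 8 fixes j = 7. Constraints 5, 6, and 7 give k = h = n = j, so k = j. But 5 ≠ 7 — contradiction.

Unsatisfiable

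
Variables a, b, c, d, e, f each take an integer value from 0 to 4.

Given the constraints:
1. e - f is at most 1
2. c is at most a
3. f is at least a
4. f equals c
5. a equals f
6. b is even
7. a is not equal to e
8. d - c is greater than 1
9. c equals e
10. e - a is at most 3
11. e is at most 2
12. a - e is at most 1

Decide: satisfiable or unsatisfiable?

Unsatisfiable

From constraints 4, 5, and 9, a = f = c = e, so a = e. But constraint 7 says a ≠ e. Contradiction.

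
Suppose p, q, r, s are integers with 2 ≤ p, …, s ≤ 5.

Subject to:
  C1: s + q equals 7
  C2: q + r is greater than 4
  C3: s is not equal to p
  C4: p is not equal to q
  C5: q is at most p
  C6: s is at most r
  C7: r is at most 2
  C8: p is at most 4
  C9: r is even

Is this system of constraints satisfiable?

From constraints 6 and 7: s ≤ r ≤ 2. From constraints 5 and 8: q ≤ p ≤ 4. Hence s + q ≤ 6. But constraint 1 requires s + q = 7, and 7 > 6. Contradiction.

Unsatisfiable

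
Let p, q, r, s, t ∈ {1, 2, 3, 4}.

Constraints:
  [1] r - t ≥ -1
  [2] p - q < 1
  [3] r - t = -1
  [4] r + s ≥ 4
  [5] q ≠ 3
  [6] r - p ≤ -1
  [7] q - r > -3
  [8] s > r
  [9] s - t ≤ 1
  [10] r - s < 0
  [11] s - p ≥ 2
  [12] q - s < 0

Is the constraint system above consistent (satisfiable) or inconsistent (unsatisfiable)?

Unsatisfiable

Constraints 1, 6, 9, and 11 give s − p ≥ 2, p − r ≥ 1, r − t ≥ -1, t − s ≥ -1.
Adding all 4 inequalities: the left sides telescope to 0, and the right sides sum to 2 + 1 + (-1) + (-1) = 1. So 0 ≥ 1, which is false.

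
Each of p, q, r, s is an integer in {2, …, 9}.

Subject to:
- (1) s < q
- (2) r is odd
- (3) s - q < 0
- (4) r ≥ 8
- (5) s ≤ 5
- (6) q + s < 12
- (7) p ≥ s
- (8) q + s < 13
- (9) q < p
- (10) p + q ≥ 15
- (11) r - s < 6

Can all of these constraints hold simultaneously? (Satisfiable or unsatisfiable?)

Try p = 9, q = 7, r = 9, s = 4.
Check constraint 3: s - q = -3; constraint 6: q + s = 11; constraint 8: q + s = 11. The remaining constraints are straightforward to verify.

Satisfiable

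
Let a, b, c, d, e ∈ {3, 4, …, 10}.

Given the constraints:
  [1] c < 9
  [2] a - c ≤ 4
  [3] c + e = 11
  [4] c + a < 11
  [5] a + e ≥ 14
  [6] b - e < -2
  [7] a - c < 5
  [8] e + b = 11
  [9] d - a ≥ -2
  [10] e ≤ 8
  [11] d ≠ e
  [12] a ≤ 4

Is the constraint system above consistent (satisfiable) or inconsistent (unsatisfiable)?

Unsatisfiable

From constraint 12: a ≤ 4. From constraint 10: e ≤ 8. Hence a + e ≤ 12. But constraint 5 requires a + e ≥ 14, and 14 > 12. Contradiction.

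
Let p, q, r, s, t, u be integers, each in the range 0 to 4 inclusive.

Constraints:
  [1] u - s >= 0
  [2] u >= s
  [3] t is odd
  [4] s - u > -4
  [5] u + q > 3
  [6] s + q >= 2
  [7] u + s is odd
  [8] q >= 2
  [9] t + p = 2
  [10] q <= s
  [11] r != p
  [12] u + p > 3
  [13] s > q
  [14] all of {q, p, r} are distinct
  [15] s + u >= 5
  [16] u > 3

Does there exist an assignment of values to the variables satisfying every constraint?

Satisfiable

Take p = 1, q = 2, r = 4, s = 3, t = 1, u = 4. Then constraint 1: u - s = 1; constraint 4: s - u = -1; constraint 5: u + q = 6, and every other listed constraint is also met.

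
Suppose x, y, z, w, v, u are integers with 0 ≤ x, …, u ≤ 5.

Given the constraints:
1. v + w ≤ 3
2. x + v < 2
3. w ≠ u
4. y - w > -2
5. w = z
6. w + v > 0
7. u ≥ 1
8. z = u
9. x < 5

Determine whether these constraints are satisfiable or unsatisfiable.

Unsatisfiable

From constraints 5 and 8, w = z = u, so w = u. But constraint 3 says w ≠ u. Contradiction.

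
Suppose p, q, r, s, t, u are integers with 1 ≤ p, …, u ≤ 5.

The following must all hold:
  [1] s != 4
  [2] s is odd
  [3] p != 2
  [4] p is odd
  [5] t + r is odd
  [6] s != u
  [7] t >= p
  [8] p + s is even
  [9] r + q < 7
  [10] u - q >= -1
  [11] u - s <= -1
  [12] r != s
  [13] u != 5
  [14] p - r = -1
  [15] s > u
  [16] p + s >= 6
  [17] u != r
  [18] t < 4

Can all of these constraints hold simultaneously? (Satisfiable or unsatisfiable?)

One satisfying assignment is p = 1, q = 2, r = 2, s = 5, t = 3, u = 1.
For the less obvious constraints — constraint 9: r + q = 4; constraint 10: u - q = -1 — and the others hold by inspection.

Satisfiable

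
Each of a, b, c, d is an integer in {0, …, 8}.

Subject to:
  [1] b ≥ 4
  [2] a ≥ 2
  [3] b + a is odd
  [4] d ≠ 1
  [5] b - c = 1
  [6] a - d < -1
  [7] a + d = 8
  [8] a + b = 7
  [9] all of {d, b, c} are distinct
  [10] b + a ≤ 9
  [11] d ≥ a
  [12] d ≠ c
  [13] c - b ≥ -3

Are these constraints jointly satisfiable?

Satisfiable

Setting (a, b, c, d) = (3, 4, 3, 5) satisfies everything: constraint 5: b - c = 1; constraint 6: a - d = -2, and the others follow.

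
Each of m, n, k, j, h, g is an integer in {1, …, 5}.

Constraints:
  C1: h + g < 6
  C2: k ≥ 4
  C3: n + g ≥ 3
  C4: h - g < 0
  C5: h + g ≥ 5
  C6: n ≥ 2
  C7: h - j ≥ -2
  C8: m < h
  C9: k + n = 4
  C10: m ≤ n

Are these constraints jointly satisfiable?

Unsatisfiable

From constraint 2: k ≥ 4. From constraint 6: n ≥ 2. Hence k + n ≥ 6. But constraint 9 requires k + n = 4, and 4 < 6. Contradiction.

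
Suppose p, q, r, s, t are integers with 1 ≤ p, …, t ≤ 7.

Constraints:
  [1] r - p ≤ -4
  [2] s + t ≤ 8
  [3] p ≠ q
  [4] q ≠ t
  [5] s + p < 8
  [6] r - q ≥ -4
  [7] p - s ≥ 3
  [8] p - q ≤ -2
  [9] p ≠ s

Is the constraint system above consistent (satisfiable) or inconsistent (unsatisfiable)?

Unsatisfiable

Constraints 1, 6, and 8 give q − p ≥ 2, p − r ≥ 4, r − q ≥ -4.
Adding all 3 inequalities: the left sides telescope to 0, and the right sides sum to 2 + 4 + (-4) = 2. So 0 ≥ 2, which is false.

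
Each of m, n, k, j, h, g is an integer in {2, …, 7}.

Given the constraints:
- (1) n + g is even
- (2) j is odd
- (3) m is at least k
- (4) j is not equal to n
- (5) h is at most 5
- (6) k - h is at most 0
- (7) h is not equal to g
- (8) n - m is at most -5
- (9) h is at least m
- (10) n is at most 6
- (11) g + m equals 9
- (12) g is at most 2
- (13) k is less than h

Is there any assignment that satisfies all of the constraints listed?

From constraint 12: g ≤ 2. From constraints 5 and 9: m ≤ h ≤ 5. Hence g + m ≤ 7. But constraint 11 requires g + m = 9, and 9 > 7. Contradiction.

Unsatisfiable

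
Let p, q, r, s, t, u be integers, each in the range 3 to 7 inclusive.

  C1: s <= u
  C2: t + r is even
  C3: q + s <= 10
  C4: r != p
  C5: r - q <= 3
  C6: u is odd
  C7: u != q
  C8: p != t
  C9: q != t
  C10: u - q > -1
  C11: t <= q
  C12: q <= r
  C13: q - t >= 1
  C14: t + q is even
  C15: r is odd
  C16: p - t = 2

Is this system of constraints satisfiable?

Try p = 5, q = 5, r = 7, s = 5, t = 3, u = 7.
Check constraint 3: q + s = 10; constraint 5: r - q = 2; constraint 10: u - q = 2. The remaining constraints are straightforward to verify.

Satisfiable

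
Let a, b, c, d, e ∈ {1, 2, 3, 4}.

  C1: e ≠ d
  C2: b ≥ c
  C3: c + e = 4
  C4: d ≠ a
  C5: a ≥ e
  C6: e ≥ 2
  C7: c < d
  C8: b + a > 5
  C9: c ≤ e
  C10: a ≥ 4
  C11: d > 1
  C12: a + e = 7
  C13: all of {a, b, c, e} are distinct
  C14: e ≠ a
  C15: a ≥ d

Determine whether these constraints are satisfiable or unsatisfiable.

Setting (a, b, c, d, e) = (4, 2, 1, 2, 3) satisfies everything: constraint 3: c + e = 4; constraint 8: b + a = 6; constraint 12: a + e = 7, and the others follow.

Satisfiable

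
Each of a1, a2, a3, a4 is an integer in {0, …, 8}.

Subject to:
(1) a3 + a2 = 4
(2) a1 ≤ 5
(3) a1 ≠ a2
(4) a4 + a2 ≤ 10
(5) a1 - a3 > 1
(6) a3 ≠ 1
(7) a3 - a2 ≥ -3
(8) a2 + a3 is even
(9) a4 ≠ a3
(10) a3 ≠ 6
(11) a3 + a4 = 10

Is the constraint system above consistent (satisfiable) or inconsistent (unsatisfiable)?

Satisfiable

Try a1 = 4, a2 = 2, a3 = 2, a4 = 8.
Check constraint 1: a3 + a2 = 4; constraint 4: a4 + a2 = 10; constraint 5: a1 - a3 = 2. The remaining constraints are straightforward to verify.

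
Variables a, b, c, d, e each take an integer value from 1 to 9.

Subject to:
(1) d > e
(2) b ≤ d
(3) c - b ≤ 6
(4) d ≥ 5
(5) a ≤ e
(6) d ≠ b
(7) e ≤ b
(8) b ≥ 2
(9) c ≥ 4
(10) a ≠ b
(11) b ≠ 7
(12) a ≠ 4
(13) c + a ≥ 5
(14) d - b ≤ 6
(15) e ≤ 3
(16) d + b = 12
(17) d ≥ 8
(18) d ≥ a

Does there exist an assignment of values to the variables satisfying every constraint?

Try a = 1, b = 3, c = 6, d = 9, e = 1.
Check constraint 3: c - b = 3; constraint 13: c + a = 7; constraint 14: d - b = 6. The remaining constraints are straightforward to verify.

Satisfiable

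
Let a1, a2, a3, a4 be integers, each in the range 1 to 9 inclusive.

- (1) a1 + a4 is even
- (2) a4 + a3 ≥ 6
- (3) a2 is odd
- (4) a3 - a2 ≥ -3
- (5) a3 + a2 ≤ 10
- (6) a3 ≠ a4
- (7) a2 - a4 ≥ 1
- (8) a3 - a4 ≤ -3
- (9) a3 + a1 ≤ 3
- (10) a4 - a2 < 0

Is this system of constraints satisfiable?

Unsatisfiable

Constraints 4, 7, and 8 give a3 − a2 ≥ -3, a2 − a4 ≥ 1, a4 − a3 ≥ 3.
Adding all 3 inequalities: the left sides telescope to 0, and the right sides sum to (-3) + 1 + 3 = 1. So 0 ≥ 1, which is false.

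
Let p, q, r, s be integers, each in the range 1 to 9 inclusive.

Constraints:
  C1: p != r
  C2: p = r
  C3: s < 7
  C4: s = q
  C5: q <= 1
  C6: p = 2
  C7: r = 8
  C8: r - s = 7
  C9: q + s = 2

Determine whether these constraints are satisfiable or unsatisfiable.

Unsatisfiable

Constraint 6 fixes p = 2 and constraint 7 fixes r = 8, but constraint 2 requires p = r. Since 2 ≠ 8, contradiction.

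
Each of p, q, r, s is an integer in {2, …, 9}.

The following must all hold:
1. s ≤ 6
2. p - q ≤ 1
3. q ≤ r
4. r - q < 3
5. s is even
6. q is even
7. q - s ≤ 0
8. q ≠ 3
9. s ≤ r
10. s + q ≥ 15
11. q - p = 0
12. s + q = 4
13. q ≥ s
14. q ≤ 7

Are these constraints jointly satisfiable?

From constraint 1: s ≤ 6. From constraint 14: q ≤ 7. Hence s + q ≤ 13. But constraint 10 requires s + q ≥ 15, and 15 > 13. Contradiction.

Unsatisfiable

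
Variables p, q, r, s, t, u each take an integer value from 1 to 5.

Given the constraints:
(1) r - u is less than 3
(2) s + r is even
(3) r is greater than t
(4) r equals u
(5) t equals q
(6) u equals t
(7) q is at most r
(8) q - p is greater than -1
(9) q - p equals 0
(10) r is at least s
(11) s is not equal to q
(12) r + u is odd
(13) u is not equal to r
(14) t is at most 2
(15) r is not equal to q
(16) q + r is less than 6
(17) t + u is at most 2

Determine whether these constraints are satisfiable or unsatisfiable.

Unsatisfiable

From constraints 4, 5, and 6, r = u = t = q, so r = q. But constraint 15 says r ≠ q. Contradiction.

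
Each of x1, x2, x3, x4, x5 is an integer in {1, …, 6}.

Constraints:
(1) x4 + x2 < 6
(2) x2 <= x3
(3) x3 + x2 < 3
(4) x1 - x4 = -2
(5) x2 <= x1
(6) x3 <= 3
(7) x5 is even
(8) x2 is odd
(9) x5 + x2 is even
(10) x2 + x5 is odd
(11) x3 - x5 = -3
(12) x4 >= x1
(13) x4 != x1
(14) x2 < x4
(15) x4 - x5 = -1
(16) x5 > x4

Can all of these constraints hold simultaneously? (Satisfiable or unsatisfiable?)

Constraint 7 makes x5 even and constraint 8 makes x2 odd, so x5 + x2 must be odd. Constraint 9 says x5 + x2 is even — contradiction.

Unsatisfiable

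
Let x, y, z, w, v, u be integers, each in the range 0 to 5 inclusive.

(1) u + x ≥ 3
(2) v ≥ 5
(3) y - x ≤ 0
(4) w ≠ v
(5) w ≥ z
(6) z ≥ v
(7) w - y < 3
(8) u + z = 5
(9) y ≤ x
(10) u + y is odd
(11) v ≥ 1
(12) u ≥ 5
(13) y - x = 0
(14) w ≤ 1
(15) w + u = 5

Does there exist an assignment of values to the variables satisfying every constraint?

Unsatisfiable

From constraint 12: u ≥ 5. From constraints 6 and 11: z ≥ v ≥ 1. Hence u + z ≥ 6. But constraint 8 requires u + z = 5, and 5 < 6. Contradiction.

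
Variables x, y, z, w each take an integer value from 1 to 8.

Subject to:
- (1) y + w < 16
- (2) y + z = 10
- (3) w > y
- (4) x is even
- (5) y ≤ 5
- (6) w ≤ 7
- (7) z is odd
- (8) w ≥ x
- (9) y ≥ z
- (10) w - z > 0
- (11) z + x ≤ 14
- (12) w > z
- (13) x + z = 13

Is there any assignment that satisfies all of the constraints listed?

From constraints 6 and 8: x ≤ w ≤ 7. From constraints 5 and 9: z ≤ y ≤ 5. Hence x + z ≤ 12. But constraint 13 requires x + z = 13, and 13 > 12. Contradiction.

Unsatisfiable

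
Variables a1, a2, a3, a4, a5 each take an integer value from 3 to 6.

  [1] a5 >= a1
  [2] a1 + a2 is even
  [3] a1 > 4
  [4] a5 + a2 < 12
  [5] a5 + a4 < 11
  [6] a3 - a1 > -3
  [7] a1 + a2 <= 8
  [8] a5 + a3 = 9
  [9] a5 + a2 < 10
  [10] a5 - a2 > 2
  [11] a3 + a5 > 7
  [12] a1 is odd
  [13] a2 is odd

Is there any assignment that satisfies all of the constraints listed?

Take a1 = 5, a2 = 3, a3 = 3, a4 = 3, a5 = 6. Then constraint 4: a5 + a2 = 9; constraint 5: a5 + a4 = 9, and every other listed constraint is also met.

Satisfiable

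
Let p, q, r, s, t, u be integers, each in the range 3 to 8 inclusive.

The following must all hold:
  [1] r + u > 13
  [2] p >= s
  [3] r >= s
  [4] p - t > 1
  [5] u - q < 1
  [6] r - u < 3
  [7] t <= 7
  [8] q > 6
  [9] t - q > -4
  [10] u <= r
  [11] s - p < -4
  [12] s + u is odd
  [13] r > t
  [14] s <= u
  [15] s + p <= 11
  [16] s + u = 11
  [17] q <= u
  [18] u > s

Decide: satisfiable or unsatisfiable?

Satisfiable

The assignment p = 8, q = 8, r = 8, s = 3, t = 5, u = 8 works:
  constraint 1 holds since r + u = 16.
  constraint 4 holds since p - t = 3.
The rest check out directly.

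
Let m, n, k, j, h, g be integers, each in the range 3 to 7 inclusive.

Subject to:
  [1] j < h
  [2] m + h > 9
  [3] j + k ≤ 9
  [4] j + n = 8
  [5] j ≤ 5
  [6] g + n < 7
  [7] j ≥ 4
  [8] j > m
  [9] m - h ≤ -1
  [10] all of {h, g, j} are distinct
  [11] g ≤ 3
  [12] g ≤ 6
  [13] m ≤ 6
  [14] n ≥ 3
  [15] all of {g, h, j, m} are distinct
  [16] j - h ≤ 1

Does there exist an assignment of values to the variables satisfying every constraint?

The assignment m = 4, n = 3, k = 3, j = 5, h = 7, g = 3 works:
  constraint 2 holds since m + h = 11.
  constraint 3 holds since j + k = 8.
The rest check out directly.

Satisfiable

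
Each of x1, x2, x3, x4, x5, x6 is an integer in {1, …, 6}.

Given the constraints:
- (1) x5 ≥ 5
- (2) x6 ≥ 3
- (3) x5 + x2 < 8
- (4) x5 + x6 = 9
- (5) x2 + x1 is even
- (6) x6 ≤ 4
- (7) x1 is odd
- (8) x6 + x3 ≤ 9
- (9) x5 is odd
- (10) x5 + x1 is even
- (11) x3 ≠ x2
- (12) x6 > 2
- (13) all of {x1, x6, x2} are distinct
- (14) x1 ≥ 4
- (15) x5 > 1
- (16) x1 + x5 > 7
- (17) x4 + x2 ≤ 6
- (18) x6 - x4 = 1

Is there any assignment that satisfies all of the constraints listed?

Satisfiable

Try x1 = 5, x2 = 1, x3 = 3, x4 = 3, x5 = 5, x6 = 4.
Check constraint 3: x5 + x2 = 6; constraint 4: x5 + x6 = 9. The remaining constraints are straightforward to verify.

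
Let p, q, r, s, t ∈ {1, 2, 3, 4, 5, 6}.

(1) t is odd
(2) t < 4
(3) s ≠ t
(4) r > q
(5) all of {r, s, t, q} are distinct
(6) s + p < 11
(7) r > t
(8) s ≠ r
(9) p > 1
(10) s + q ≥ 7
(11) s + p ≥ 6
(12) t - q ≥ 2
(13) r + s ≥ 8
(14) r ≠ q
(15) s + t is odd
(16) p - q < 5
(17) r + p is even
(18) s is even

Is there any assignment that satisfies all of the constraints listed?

Take p = 3, q = 1, r = 5, s = 6, t = 3. Then constraint 6: s + p = 9; constraint 10: s + q = 7; constraint 11: s + p = 9, and every other listed constraint is also met.

Satisfiable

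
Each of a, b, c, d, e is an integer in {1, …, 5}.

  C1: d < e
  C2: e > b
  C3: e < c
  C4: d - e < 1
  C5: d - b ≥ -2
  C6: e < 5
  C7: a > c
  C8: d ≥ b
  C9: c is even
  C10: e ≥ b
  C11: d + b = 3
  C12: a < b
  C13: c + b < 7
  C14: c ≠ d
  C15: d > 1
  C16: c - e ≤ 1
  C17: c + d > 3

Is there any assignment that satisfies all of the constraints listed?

Constraints 1, 3, 7, 8, and 12 give a < b, b ≤ d, d < e, e < c, c < a. Chaining: a < b ≤ d < e < c < a, which forces a < a — impossible.

Unsatisfiable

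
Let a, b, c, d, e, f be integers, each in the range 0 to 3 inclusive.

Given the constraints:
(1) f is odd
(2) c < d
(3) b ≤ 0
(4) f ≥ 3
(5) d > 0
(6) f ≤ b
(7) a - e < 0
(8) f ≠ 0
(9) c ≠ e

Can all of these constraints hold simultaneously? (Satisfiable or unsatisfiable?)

From constraints 4 and 6: b ≥ f and f ≥ 3, so b ≥ 3. From constraint 3: b ≤ 0. But 0 < 3, so no value of b works.

Unsatisfiable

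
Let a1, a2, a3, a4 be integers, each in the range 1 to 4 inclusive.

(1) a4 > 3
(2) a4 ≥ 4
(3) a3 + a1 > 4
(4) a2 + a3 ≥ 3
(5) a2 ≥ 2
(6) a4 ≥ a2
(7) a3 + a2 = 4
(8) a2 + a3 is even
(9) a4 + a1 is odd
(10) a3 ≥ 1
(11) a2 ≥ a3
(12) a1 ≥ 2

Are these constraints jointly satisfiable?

Try a1 = 3, a2 = 2, a3 = 2, a4 = 4.
Check constraint 3: a3 + a1 = 5; constraint 4: a2 + a3 = 4; constraint 7: a3 + a2 = 4. The remaining constraints are straightforward to verify.

Satisfiable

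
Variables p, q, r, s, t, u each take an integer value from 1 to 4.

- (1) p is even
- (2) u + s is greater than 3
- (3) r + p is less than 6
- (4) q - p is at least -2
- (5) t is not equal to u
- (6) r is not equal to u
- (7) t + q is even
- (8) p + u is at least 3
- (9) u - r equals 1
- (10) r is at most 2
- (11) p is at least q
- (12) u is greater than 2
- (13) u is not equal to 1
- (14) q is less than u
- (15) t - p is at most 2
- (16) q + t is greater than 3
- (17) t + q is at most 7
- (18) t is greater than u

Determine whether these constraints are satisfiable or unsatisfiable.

One satisfying assignment is p = 2, q = 2, r = 2, s = 1, t = 4, u = 3.
For the less obvious constraints — constraint 2: u + s = 4; constraint 3: r + p = 4 — and the others hold by inspection.

Satisfiable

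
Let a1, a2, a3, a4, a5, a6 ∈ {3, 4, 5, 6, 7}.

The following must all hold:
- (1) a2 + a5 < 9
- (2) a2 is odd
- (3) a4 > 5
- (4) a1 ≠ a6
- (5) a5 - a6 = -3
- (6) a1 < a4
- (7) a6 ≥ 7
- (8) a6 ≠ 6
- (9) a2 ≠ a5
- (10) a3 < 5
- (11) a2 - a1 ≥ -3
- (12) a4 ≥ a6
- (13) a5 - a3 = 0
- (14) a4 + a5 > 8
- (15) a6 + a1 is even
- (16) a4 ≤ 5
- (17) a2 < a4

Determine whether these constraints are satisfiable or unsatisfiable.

From constraints 7 and 12: a4 ≥ a6 and a6 ≥ 7, so a4 ≥ 7. From constraint 16: a4 ≤ 5. But 5 < 7, so no value of a4 works.

Unsatisfiable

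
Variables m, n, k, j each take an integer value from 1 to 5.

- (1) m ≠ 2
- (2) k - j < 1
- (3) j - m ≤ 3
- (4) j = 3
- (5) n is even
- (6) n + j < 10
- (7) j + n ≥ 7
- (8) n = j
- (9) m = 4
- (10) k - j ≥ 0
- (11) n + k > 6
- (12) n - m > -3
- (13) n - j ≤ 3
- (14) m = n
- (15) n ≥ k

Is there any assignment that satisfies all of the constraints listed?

Unsatisfiable

Constraint 9 fixes m = 4 and constraint 4 fixes j = 3. Constraints 8 and 14 give m = n = j, so m = j. But 4 ≠ 3 — contradiction.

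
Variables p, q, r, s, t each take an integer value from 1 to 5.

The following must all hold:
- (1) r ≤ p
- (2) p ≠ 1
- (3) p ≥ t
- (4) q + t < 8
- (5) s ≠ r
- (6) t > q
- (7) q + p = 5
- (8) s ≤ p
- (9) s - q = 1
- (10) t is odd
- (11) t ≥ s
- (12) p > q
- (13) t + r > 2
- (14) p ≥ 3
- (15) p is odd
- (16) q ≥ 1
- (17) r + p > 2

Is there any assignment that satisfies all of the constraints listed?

One satisfying assignment is p = 3, q = 2, r = 2, s = 3, t = 3.
For the less obvious constraints — constraint 4: q + t = 5; constraint 7: q + p = 5 — and the others hold by inspection.

Satisfiable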